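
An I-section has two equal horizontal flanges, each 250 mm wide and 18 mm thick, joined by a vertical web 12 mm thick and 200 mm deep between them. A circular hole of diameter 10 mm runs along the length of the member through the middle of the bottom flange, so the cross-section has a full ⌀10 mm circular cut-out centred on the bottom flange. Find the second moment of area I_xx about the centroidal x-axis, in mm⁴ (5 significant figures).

Treat the section as a set of non-overlapping primitives; coordinates are from the bounding-box lower-left.
Bottom flange: 250 × 18, A = 4 500 mm², y = 9 mm, Ī = 121 500 mm⁴.
Web: 12 × 200, A = 2 400 mm², y = 118 mm, Ī = 8 000 000 mm⁴.
Top flange: 250 × 18, A = 4 500 mm², y = 227 mm, Ī = 121 500 mm⁴.
Hole (subtracted): ⌀10, A = 78.53982 mm², y = 9 mm, Ī = 490.8739 mm⁴.
Centroid: ȳ = ΣA·y / ΣA = 118.7562 mm.
Transfer each piece to the centroidal x-axis using Ī + A·d² with d = y − 118.7562:
  bottom flange: d = -109.7562 mm → contributes +54 330 366 mm⁴
  web: d = -0.7561604 mm → contributes +8 001 372 mm⁴
  top flange: d = 108.2438 mm → contributes +52 846 780 mm⁴
  hole: d = -109.7562 mm → contributes −946614.1 mm⁴
Total I = 114 231 904 mm⁴.

I_xx ≈ 1.1423 × 10⁸ mm⁴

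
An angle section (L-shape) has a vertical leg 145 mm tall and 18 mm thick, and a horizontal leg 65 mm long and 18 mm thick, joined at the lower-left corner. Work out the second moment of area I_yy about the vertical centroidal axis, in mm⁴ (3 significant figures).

Decompose the section into non-overlapping parts with the origin at the bottom-left of its bounding rectangle.
Vertical leg: 18 × 145, A = 2 610 mm², x = 9 mm, Ī = 70 470 mm⁴.
Horizontal leg (remainder): 47 × 18, A = 846 mm², x = 41.5 mm, Ī = 155 735 mm⁴.
Centroid: x̄ = ΣA·x / ΣA = 16.956 mm.
Transfer each piece to the vertical centroidal axis using Ī + A·d² with d = x − 16.956:
  vertical leg: d = -7.9557 mm → contributes +235 666 mm⁴
  horizontal leg (remainder): d = 24.544 mm → contributes +665 383 mm⁴
Total I = 901 049 mm⁴.

I_yy ≈ 9.01 × 10⁵ mm⁴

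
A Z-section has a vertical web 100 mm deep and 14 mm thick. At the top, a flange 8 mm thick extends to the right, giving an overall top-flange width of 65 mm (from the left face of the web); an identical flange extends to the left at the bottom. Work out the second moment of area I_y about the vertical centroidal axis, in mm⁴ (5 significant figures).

I_y ≈ 1.0616 × 10⁶ mm⁴

Break the section into simple shapes (no overlaps), measuring from the bottom-left corner of the bounding box.
Web: 14 × 100, A = 1 400 mm², x = 58 mm, Ī = 22866.67 mm⁴.
Top flange (beyond web): 51 × 8, A = 408 mm², x = 90.5 mm, Ī = 88 434 mm⁴.
Bottom flange (beyond web): 51 × 8, A = 408 mm², x = 25.5 mm, Ī = 88 434 mm⁴.
Centroid: x̄ = ΣA·x / ΣA = 58 mm.
Transfer each piece to the vertical centroidal axis using Ī + A·d² with d = x − 58:
  web: d = 0 mm → contributes +22866.67 mm⁴
  top flange (beyond web): d = 32.5 mm → contributes +519 384 mm⁴
  bottom flange (beyond web): d = -32.5 mm → contributes +519 384 mm⁴
Total I = 1 061 635 mm⁴.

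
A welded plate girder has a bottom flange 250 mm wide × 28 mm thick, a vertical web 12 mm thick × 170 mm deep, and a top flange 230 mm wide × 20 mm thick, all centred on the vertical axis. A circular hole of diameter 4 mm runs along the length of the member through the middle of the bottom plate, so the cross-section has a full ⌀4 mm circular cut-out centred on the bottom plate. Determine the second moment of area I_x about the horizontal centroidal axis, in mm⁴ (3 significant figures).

I_x ≈ 1.11 × 10⁸ mm⁴

Treat the section as a set of non-overlapping primitives; coordinates are from the bounding-box lower-left.
Bottom plate: 250 × 28, A = 7 000 mm², y = 14 mm, Ī = 457 333 mm⁴.
Web plate: 12 × 170, A = 2 040 mm², y = 113 mm, Ī = 4 913 000 mm⁴.
Top plate: 230 × 20, A = 4 600 mm², y = 208 mm, Ī = 153 333 mm⁴.
Hole (subtracted): ⌀4, A = 12.566 mm², y = 14 mm, Ī = 12.566 mm⁴.
Centroid: ȳ = ΣA·y / ΣA = 94.306 mm.
Transfer each piece to the horizontal centroidal axis using Ī + A·d² with d = y − 94.306:
  bottom plate: d = -80.306 mm → contributes +45 600 322 mm⁴
  web plate: d = 18.694 mm → contributes +5 625 936 mm⁴
  top plate: d = 113.69 mm → contributes +59 614 791 mm⁴
  hole: d = -80.306 mm → contributes −81 053 mm⁴
Total I = 110 759 996 mm⁴.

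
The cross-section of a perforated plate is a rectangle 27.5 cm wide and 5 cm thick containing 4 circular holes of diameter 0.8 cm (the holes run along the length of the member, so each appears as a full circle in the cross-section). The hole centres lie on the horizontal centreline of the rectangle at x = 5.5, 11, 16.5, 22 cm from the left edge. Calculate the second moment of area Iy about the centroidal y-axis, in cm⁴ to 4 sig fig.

Break the section into simple shapes (no overlaps), measuring from the bottom-left corner of the bounding box.
Plate: 27.5 × 5, A = 137.5 cm², x = 13.75 cm, Ī = 8665.36 cm⁴.
Hole 1 (subtracted): ⌀0.8, A = 0.502655 cm², x = 5.5 cm, Ī = 0.0201062 cm⁴.
Hole 2 (subtracted): ⌀0.8, A = 0.502655 cm², x = 11 cm, Ī = 0.0201062 cm⁴.
Hole 3 (subtracted): ⌀0.8, A = 0.502655 cm², x = 16.5 cm, Ī = 0.0201062 cm⁴.
Hole 4 (subtracted): ⌀0.8, A = 0.502655 cm², x = 22 cm, Ī = 0.0201062 cm⁴.
By symmetry the centroid is at mid-width, x̄ = 13.75 cm.
Transfer each piece to the centroidal y-axis using Ī + A·d² with d = x − 13.75:
  plate: d = 0 cm → contributes +8665.36 cm⁴
  hole 1: d = -8.25 cm → contributes −34.2321 cm⁴
  hole 2: d = -2.75 cm → contributes −3.82143 cm⁴
  hole 3: d = 2.75 cm → contributes −3.82143 cm⁴
  hole 4: d = 8.25 cm → contributes −34.2321 cm⁴
Total I = 8589.26 cm⁴.

Iy ≈ 8589 cm⁴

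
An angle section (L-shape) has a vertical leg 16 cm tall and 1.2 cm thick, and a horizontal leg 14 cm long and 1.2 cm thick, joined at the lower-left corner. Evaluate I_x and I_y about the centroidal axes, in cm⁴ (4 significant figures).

I_x ≈ 878.7 cm⁴, I_y ≈ 630.2 cm⁴

Decompose the section into non-overlapping parts with the origin at the bottom-left of its bounding rectangle.
Vertical leg: 1.2 × 16, A = 19.2 cm², y = 8 cm, Ī = 409.6 cm⁴.
Horizontal leg (remainder): 12.8 × 1.2, A = 15.36 cm², y = 0.6 cm, Ī = 1.8432 cm⁴.
Centroid: ȳ = ΣA·y / ΣA = 4.71111 cm.
Transfer each piece to the centroidal x-axis using Ī + A·d² with d = y − 4.71111:
  vertical leg: d = 3.28889 cm → contributes +617.282 cm⁴
  horizontal leg (remainder): d = -4.11111 cm → contributes +261.446 cm⁴
Total I = 878.729 cm⁴.
For the y-axis: x̄ = 3.71111 cm.
Repeating about the centroidal y-axis gives I_y = 630.153 cm⁴.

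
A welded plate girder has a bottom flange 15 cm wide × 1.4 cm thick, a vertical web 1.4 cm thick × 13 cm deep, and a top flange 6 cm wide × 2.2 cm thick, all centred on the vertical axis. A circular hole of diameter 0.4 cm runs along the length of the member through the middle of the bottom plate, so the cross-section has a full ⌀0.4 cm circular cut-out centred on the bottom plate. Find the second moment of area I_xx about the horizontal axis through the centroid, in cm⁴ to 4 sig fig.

I_xx ≈ 2062 cm⁴

Decompose the section into non-overlapping parts with the origin at the bottom-left of its bounding rectangle.
Bottom plate: 15 × 1.4, A = 21 cm², y = 0.7 cm, Ī = 3.43 cm⁴.
Web plate: 1.4 × 13, A = 18.2 cm², y = 7.9 cm, Ī = 256.317 cm⁴.
Top plate: 6 × 2.2, A = 13.2 cm², y = 15.5 cm, Ī = 5.324 cm⁴.
Hole (subtracted): ⌀0.4, A = 0.125664 cm², y = 0.7 cm, Ī = 0.00125664 cm⁴.
Centroid: ȳ = ΣA·y / ΣA = 6.94398 cm.
Transfer each piece to the horizontal axis through the centroid using Ī + A·d² with d = y − 6.94398:
  bottom plate: d = -6.24398 cm → contributes +822.163 cm⁴
  web plate: d = 0.956018 cm → contributes +272.951 cm⁴
  top plate: d = 8.55602 cm → contributes +971.636 cm⁴
  hole: d = -6.24398 cm → contributes −4.90055 cm⁴
Total I = 2061.85 cm⁴.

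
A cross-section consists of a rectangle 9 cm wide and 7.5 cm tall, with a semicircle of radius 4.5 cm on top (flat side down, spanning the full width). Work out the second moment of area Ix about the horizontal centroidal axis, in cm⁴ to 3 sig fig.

Ix ≈ 1050 cm⁴

Split into non-overlapping primitives; take the origin at the lower-left of the bounding box.
Rectangular body: 9 × 7.5, A = 67.5 cm², y = 3.75 cm, Ī = 316.41 cm⁴.
Semicircular cap: semicircle r = 4.5, A = 31.809 cm², y = 9.4099 cm, Ī = 45.007 cm⁴.
Centroid: ȳ = ΣA·y / ΣA = 5.5629 cm.
Transfer each piece to the horizontal centroidal axis using Ī + A·d² with d = y − 5.5629:
  rectangular body: d = -1.8129 cm → contributes +538.24 cm⁴
  semicircular cap: d = 3.847 cm → contributes +515.76 cm⁴
Total I = 1 054 cm⁴.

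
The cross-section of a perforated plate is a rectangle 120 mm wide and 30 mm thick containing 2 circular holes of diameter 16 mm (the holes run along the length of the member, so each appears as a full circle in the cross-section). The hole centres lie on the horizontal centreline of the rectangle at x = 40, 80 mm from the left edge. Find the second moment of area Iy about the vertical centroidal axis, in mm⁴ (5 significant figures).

Iy ≈ 4.1527 × 10⁶ mm⁴

Treat the section as a set of non-overlapping primitives; coordinates are from the bounding-box lower-left.
Plate: 120 × 30, A = 3 600 mm², x = 60 mm, Ī = 4 320 000 mm⁴.
Hole 1 (subtracted): ⌀16, A = 201.0619 mm², x = 40 mm, Ī = 3216.991 mm⁴.
Hole 2 (subtracted): ⌀16, A = 201.0619 mm², x = 80 mm, Ī = 3216.991 mm⁴.
By symmetry the centroid is at mid-width, x̄ = 60 mm.
Transfer each piece to the vertical centroidal axis using Ī + A·d² with d = x − 60:
  plate: d = 0 mm → contributes +4 320 000 mm⁴
  hole 1: d = -20 mm → contributes −83641.76 mm⁴
  hole 2: d = 20 mm → contributes −83641.76 mm⁴
Total I = 4 152 716 mm⁴.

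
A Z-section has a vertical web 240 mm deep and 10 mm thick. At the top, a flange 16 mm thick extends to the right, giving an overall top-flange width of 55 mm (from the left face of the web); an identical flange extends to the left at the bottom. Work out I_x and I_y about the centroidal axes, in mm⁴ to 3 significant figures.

Break the section into simple shapes (no overlaps), measuring from the bottom-left corner of the bounding box.
Web: 10 × 240, A = 2 400 mm², y = 120 mm, Ī = 11 520 000 mm⁴.
Top flange (beyond web): 45 × 16, A = 720 mm², y = 232 mm, Ī = 15 360 mm⁴.
Bottom flange (beyond web): 45 × 16, A = 720 mm², y = 8 mm, Ī = 15 360 mm⁴.
Centroid: ȳ = ΣA·y / ΣA = 120 mm.
Transfer each piece to the centroidal x-axis using Ī + A·d² with d = y − 120:
  web: d = 0 mm → contributes +11 520 000 mm⁴
  top flange (beyond web): d = 112 mm → contributes +9 047 040 mm⁴
  bottom flange (beyond web): d = -112 mm → contributes +9 047 040 mm⁴
Total I = 29 614 080 mm⁴.
For the y-axis: x̄ = 50 mm.
Repeating about the centroidal y-axis gives I_y = 1 352 000 mm⁴.

I_x ≈ 2.96 × 10⁷ mm⁴, I_y ≈ 1.35 × 10⁶ mm⁴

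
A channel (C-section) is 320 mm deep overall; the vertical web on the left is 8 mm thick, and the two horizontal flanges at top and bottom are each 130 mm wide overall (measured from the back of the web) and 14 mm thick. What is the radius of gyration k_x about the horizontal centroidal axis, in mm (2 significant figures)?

k_x ≈ 130 mm

Treat the section as a set of non-overlapping primitives; coordinates are from the bounding-box lower-left.
Web: 8 × 320, A = 2 560 mm², y = 160 mm, Ī = 21 845 333 mm⁴.
Top flange (beyond web): 122 × 14, A = 1 708 mm², y = 313 mm, Ī = 27 897 mm⁴.
Bottom flange (beyond web): 122 × 14, A = 1 708 mm², y = 7 mm, Ī = 27 897 mm⁴.
By symmetry the centroid is at mid-height, ȳ = 160 mm.
Transfer each piece to the horizontal centroidal axis using Ī + A·d² with d = y − 160:
  web: d = 0 mm → contributes +21 845 333 mm⁴
  top flange (beyond web): d = 153 mm → contributes +40 010 469 mm⁴
  bottom flange (beyond web): d = -153 mm → contributes +40 010 469 mm⁴
Total I = 101 866 272 mm⁴.
Radius of gyration: k = √(I/A) = √(101 866 272 / 5 976) = 130.6 mm.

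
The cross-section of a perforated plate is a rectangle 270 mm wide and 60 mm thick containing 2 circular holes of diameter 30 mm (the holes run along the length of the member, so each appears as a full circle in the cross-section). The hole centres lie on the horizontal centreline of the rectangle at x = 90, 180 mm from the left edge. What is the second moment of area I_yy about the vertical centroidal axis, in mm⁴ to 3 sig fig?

Split into non-overlapping primitives; take the origin at the lower-left of the bounding box.
Plate: 270 × 60, A = 16 200 mm², x = 135 mm, Ī = 98 415 000 mm⁴.
Hole 1 (subtracted): ⌀30, A = 706.86 mm², x = 90 mm, Ī = 39 761 mm⁴.
Hole 2 (subtracted): ⌀30, A = 706.86 mm², x = 180 mm, Ī = 39 761 mm⁴.
By symmetry the centroid is at mid-width, x̄ = 135 mm.
Transfer each piece to the vertical centroidal axis using Ī + A·d² with d = x − 135:
  plate: d = 0 mm → contributes +98 415 000 mm⁴
  hole 1: d = -45 mm → contributes −1 471 149 mm⁴
  hole 2: d = 45 mm → contributes −1 471 149 mm⁴
Total I = 95 472 702 mm⁴.

I_yy ≈ 9.55 × 10⁷ mm⁴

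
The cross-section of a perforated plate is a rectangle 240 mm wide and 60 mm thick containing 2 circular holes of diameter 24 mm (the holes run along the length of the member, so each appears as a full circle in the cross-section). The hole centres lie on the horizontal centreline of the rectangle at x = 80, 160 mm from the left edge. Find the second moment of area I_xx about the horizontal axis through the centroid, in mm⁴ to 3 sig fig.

Decompose the section into non-overlapping parts with the origin at the bottom-left of its bounding rectangle.
Plate: 240 × 60, A = 14 400 mm², y = 30 mm, Ī = 4 320 000 mm⁴.
Hole 1 (subtracted): ⌀24, A = 452.39 mm², y = 30 mm, Ī = 16 286 mm⁴.
Hole 2 (subtracted): ⌀24, A = 452.39 mm², y = 30 mm, Ī = 16 286 mm⁴.
By symmetry the centroid is at mid-height, ȳ = 30 mm.
All pieces are centred on the horizontal axis through the centroid, so I = ΣĪ (holes subtracted) = 4 287 428 mm⁴.

I_xx ≈ 4.29 × 10⁶ mm⁴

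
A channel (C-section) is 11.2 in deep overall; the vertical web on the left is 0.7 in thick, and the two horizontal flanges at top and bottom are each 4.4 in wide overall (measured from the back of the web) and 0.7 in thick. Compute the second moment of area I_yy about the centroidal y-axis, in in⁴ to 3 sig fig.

Treat the section as a set of non-overlapping primitives; coordinates are from the bounding-box lower-left.
Web: 0.7 × 11.2, A = 7.84 in², x = 0.35 in, Ī = 0.32013 in⁴.
Top flange (beyond web): 3.7 × 0.7, A = 2.59 in², x = 2.55 in, Ī = 2.9548 in⁴.
Bottom flange (beyond web): 3.7 × 0.7, A = 2.59 in², x = 2.55 in, Ī = 2.9548 in⁴.
Centroid: x̄ = ΣA·x / ΣA = 1.2253 in.
Transfer each piece to the centroidal y-axis using Ī + A·d² with d = x − 1.2253:
  web: d = -0.87527 in → contributes +6.3263 in⁴
  top flange (beyond web): d = 1.3247 in → contributes +7.5 in⁴
  bottom flange (beyond web): d = 1.3247 in → contributes +7.5 in⁴
Total I = 21.326 in⁴.

I_yy ≈ 21.3 in⁴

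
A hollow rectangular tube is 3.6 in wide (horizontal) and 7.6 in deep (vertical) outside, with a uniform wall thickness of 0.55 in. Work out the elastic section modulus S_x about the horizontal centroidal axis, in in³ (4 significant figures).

S_x ≈ 19.60 in³

Decompose the section into non-overlapping parts with the origin at the bottom-left of its bounding rectangle.
Outer rectangle: 3.6 × 7.6, A = 27.36 in², y = 3.8 in, Ī = 131.693 in⁴.
Inner void (subtracted): 2.5 × 6.5, A = 16.25 in², y = 3.8 in, Ī = 57.2135 in⁴.
By symmetry the centroid is at mid-height, ȳ = 3.8 in.
All pieces are centred on the horizontal centroidal axis, so I = ΣĪ (holes subtracted) = 74.4793 in⁴.
Extreme fibre distance c = 3.8 in; S = I/c = 19.5998 in³.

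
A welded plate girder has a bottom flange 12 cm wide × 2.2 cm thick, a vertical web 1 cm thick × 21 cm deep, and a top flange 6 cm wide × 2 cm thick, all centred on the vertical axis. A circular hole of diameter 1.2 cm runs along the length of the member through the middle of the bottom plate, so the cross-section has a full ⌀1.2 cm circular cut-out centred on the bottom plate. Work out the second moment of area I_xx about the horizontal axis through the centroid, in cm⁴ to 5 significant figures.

Break the section into simple shapes (no overlaps), measuring from the bottom-left corner of the bounding box.
Bottom plate: 12 × 2.2, A = 26.4 cm², y = 1.1 cm, Ī = 10.648 cm⁴.
Web plate: 1 × 21, A = 21 cm², y = 12.7 cm, Ī = 771.75 cm⁴.
Top plate: 6 × 2, A = 12 cm², y = 24.2 cm, Ī = 4 cm⁴.
Hole (subtracted): ⌀1.2, A = 1.130973 cm², y = 1.1 cm, Ī = 0.1017876 cm⁴.
Centroid: ȳ = ΣA·y / ΣA = 10.03785 cm.
Transfer each piece to the horizontal axis through the centroid using Ī + A·d² with d = y − 10.03785:
  bottom plate: d = -8.937853 cm → contributes +2119.618 cm⁴
  web plate: d = 2.662147 cm → contributes +920.5775 cm⁴
  top plate: d = 14.16215 cm → contributes +2410.797 cm⁴
  hole: d = -8.937853 cm → contributes −90.44984 cm⁴
Total I = 5360.542 cm⁴.

I_xx ≈ 5360.5 cm⁴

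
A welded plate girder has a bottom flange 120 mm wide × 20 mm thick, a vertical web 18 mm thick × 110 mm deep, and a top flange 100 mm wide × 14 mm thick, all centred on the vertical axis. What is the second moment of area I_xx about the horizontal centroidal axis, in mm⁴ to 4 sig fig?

I_xx ≈ 1.679 × 10⁷ mm⁴

Decompose the section into non-overlapping parts with the origin at the bottom-left of its bounding rectangle.
Bottom plate: 120 × 20, A = 2 400 mm², y = 10 mm, Ī = 80 000 mm⁴.
Web plate: 18 × 110, A = 1 980 mm², y = 75 mm, Ī = 1 996 500 mm⁴.
Top plate: 100 × 14, A = 1 400 mm², y = 137 mm, Ī = 22866.7 mm⁴.
Centroid: ȳ = ΣA·y / ΣA = 63.0277 mm.
Transfer each piece to the horizontal centroidal axis using Ī + A·d² with d = y − 63.0277:
  bottom plate: d = -53.0277 mm → contributes +6 828 644 mm⁴
  web plate: d = 11.9723 mm → contributes +2 280 306 mm⁴
  top plate: d = 73.9723 mm → contributes +7 683 532 mm⁴
Total I = 16 792 482 mm⁴.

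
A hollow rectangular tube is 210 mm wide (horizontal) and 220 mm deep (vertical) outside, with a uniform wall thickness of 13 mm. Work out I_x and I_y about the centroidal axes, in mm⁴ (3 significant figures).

Break the section into simple shapes (no overlaps), measuring from the bottom-left corner of the bounding box.
Outer rectangle: 210 × 220, A = 46 200 mm², y = 110 mm, Ī = 186 340 000 mm⁴.
Inner void (subtracted): 184 × 194, A = 35 696 mm², y = 110 mm, Ī = 111 954 555 mm⁴.
By symmetry the centroid is at mid-height, ȳ = 110 mm.
All pieces are centred on the centroidal x-axis, so I = ΣĪ (holes subtracted) = 74 385 445 mm⁴.
Repeating about the centroidal y-axis gives I_y = 69 074 685 mm⁴.

I_x ≈ 7.44 × 10⁷ mm⁴, I_y ≈ 6.91 × 10⁷ mm⁴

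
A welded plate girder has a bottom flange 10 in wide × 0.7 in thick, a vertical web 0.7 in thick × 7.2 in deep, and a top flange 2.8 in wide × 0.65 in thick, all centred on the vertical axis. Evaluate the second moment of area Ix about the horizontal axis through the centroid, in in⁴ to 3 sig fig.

Split into non-overlapping primitives; take the origin at the lower-left of the bounding box.
Bottom plate: 10 × 0.7, A = 7 in², y = 0.35 in, Ī = 0.28583 in⁴.
Web plate: 0.7 × 7.2, A = 5.04 in², y = 4.3 in, Ī = 21.773 in⁴.
Top plate: 2.8 × 0.65, A = 1.82 in², y = 8.225 in, Ī = 0.064079 in⁴.
Centroid: ȳ = ΣA·y / ΣA = 2.8205 in.
Transfer each piece to the horizontal axis through the centroid using Ī + A·d² with d = y − 2.8205:
  bottom plate: d = -2.4705 in → contributes +43.008 in⁴
  web plate: d = 1.4795 in → contributes +32.806 in⁴
  top plate: d = 5.4045 in → contributes +53.225 in⁴
Total I = 129.04 in⁴.

Ix ≈ 129 in⁴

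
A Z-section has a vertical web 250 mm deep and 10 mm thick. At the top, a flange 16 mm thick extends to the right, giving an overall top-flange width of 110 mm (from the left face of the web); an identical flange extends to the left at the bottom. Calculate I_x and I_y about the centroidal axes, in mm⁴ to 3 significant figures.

I_x ≈ 5.69 × 10⁷ mm⁴, I_y ≈ 1.24 × 10⁷ mm⁴

Treat the section as a set of non-overlapping primitives; coordinates are from the bounding-box lower-left.
Web: 10 × 250, A = 2 500 mm², y = 125 mm, Ī = 13 020 833 mm⁴.
Top flange (beyond web): 100 × 16, A = 1 600 mm², y = 242 mm, Ī = 34 133 mm⁴.
Bottom flange (beyond web): 100 × 16, A = 1 600 mm², y = 8 mm, Ī = 34 133 mm⁴.
Centroid: ȳ = ΣA·y / ΣA = 125 mm.
Transfer each piece to the centroidal x-axis using Ī + A·d² with d = y − 125:
  web: d = 0 mm → contributes +13 020 833 mm⁴
  top flange (beyond web): d = 117 mm → contributes +21 936 533 mm⁴
  bottom flange (beyond web): d = -117 mm → contributes +21 936 533 mm⁴
Total I = 56 893 900 mm⁴.
For the y-axis: x̄ = 105 mm.
Repeating about the centroidal y-axis gives I_y = 12 367 500 mm⁴.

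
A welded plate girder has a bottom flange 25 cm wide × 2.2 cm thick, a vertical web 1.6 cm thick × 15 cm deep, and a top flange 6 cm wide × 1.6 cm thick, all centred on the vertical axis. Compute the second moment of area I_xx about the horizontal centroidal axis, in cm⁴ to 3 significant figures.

Break the section into simple shapes (no overlaps), measuring from the bottom-left corner of the bounding box.
Bottom plate: 25 × 2.2, A = 55 cm², y = 1.1 cm, Ī = 22.183 cm⁴.
Web plate: 1.6 × 15, A = 24 cm², y = 9.7 cm, Ī = 450 cm⁴.
Top plate: 6 × 1.6, A = 9.6 cm², y = 18 cm, Ī = 2.048 cm⁴.
Centroid: ȳ = ΣA·y / ΣA = 5.2607 cm.
Transfer each piece to the horizontal centroidal axis using Ī + A·d² with d = y − 5.2607:
  bottom plate: d = -4.1607 cm → contributes +974.32 cm⁴
  web plate: d = 4.4393 cm → contributes +922.97 cm⁴
  top plate: d = 12.739 cm → contributes +1 560 cm⁴
Total I = 3457.3 cm⁴.

I_xx ≈ 3460 cm⁴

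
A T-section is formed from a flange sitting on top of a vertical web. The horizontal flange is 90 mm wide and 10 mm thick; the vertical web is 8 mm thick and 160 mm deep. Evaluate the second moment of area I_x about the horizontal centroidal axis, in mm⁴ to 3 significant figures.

Treat the section as a set of non-overlapping primitives; coordinates are from the bounding-box lower-left.
Flange: 90 × 10, A = 900 mm², y = 165 mm, Ī = 7 500 mm⁴.
Web: 8 × 160, A = 1 280 mm², y = 80 mm, Ī = 2 730 667 mm⁴.
Centroid: ȳ = ΣA·y / ΣA = 115.09 mm.
Transfer each piece to the horizontal centroidal axis using Ī + A·d² with d = y − 115.09:
  flange: d = 49.908 mm → contributes +2 249 251 mm⁴
  web: d = -35.092 mm → contributes +4 306 898 mm⁴
Total I = 6 556 148 mm⁴.

I_x ≈ 6.56 × 10⁶ mm⁴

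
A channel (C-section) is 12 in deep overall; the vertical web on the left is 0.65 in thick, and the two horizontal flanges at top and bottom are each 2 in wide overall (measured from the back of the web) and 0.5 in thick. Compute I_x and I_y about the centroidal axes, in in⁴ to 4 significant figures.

I_x ≈ 138.3 in⁴, I_y ≈ 1.630 in⁴

Split into non-overlapping primitives; take the origin at the lower-left of the bounding box.
Web: 0.65 × 12, A = 7.8 in², y = 6 in, Ī = 93.6 in⁴.
Top flange (beyond web): 1.35 × 0.5, A = 0.675 in², y = 11.75 in, Ī = 0.0140625 in⁴.
Bottom flange (beyond web): 1.35 × 0.5, A = 0.675 in², y = 0.25 in, Ī = 0.0140625 in⁴.
By symmetry the centroid is at mid-height, ȳ = 6 in.
Transfer each piece to the centroidal x-axis using Ī + A·d² with d = y − 6:
  web: d = 0 in → contributes +93.6 in⁴
  top flange (beyond web): d = 5.75 in → contributes +22.3313 in⁴
  bottom flange (beyond web): d = -5.75 in → contributes +22.3313 in⁴
Total I = 138.263 in⁴.
For the y-axis: x̄ = 0.472541 in.
Repeating about the centroidal y-axis gives I_y = 1.63048 in⁴.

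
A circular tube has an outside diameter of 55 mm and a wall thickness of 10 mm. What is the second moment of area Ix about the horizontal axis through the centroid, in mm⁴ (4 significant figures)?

Treat the section as a set of non-overlapping primitives; coordinates are from the bounding-box lower-left.
Outer circle: ⌀55, A = 2375.83 mm², y = 27.5 mm, Ī = 449 180 mm⁴.
Bore (subtracted): ⌀35, A = 962.113 mm², y = 27.5 mm, Ī = 73661.8 mm⁴.
By symmetry the centroid is at mid-height, ȳ = 27.5 mm.
All pieces are centred on the horizontal axis through the centroid, so I = ΣĪ (holes subtracted) = 375 518 mm⁴.

Ix ≈ 3.755 × 10⁵ mm⁴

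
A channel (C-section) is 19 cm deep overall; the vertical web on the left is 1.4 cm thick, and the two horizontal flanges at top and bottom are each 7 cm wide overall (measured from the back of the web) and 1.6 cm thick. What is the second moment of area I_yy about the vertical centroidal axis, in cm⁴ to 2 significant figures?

I_yy ≈ 180 cm⁴

Treat the section as a set of non-overlapping primitives; coordinates are from the bounding-box lower-left.
Web: 1.4 × 19, A = 26.6 cm², x = 0.7 cm, Ī = 4.345 cm⁴.
Top flange (beyond web): 5.6 × 1.6, A = 8.96 cm², x = 4.2 cm, Ī = 23.42 cm⁴.
Bottom flange (beyond web): 5.6 × 1.6, A = 8.96 cm², x = 4.2 cm, Ī = 23.42 cm⁴.
Centroid: x̄ = ΣA·x / ΣA = 2.109 cm.
Transfer each piece to the vertical centroidal axis using Ī + A·d² with d = x − 2.109:
  web: d = -1.409 cm → contributes +57.14 cm⁴
  top flange (beyond web): d = 2.091 cm → contributes +62.6 cm⁴
  bottom flange (beyond web): d = 2.091 cm → contributes +62.6 cm⁴
Total I = 182.3 cm⁴.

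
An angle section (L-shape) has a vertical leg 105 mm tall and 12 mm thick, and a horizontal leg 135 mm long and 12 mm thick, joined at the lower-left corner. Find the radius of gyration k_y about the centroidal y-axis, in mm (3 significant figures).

Treat the section as a set of non-overlapping primitives; coordinates are from the bounding-box lower-left.
Vertical leg: 12 × 105, A = 1 260 mm², x = 6 mm, Ī = 15 120 mm⁴.
Horizontal leg (remainder): 123 × 12, A = 1 476 mm², x = 73.5 mm, Ī = 1 860 867 mm⁴.
Centroid: x̄ = ΣA·x / ΣA = 42.414 mm.
Transfer each piece to the centroidal y-axis using Ī + A·d² with d = x − 42.414:
  vertical leg: d = -36.414 mm → contributes +1 685 898 mm⁴
  horizontal leg (remainder): d = 31.086 mm → contributes +3 287 140 mm⁴
Total I = 4 973 038 mm⁴.
Radius of gyration: k = √(I/A) = √(4 973 038 / 2 736) = 42.634 mm.

k_y ≈ 42.6 mm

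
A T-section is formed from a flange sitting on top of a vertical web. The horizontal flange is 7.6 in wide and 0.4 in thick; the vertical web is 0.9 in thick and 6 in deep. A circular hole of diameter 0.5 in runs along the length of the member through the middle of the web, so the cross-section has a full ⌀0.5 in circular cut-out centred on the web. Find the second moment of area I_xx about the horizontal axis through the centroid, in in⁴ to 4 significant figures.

I_xx ≈ 35.89 in⁴

Treat the section as a set of non-overlapping primitives; coordinates are from the bounding-box lower-left.
Flange: 7.6 × 0.4, A = 3.04 in², y = 6.2 in, Ī = 0.0405333 in⁴.
Web: 0.9 × 6, A = 5.4 in², y = 3 in, Ī = 16.2 in⁴.
Hole (subtracted): ⌀0.5, A = 0.19635 in², y = 3 in, Ī = 0.00306796 in⁴.
Centroid: ȳ = ΣA·y / ΣA = 4.18006 in.
Transfer each piece to the horizontal axis through the centroid using Ī + A·d² with d = y − 4.18006:
  flange: d = 2.01994 in → contributes +12.4442 in⁴
  web: d = -1.18006 in → contributes +23.7197 in⁴
  hole: d = -1.18006 in → contributes −0.276493 in⁴
Total I = 35.8874 in⁴.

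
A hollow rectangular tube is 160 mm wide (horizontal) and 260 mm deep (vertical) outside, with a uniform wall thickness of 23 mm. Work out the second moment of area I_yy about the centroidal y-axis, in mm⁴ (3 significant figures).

Split into non-overlapping primitives; take the origin at the lower-left of the bounding box.
Outer rectangle: 160 × 260, A = 41 600 mm², x = 80 mm, Ī = 88 746 667 mm⁴.
Inner void (subtracted): 114 × 214, A = 24 396 mm², x = 80 mm, Ī = 26 420 868 mm⁴.
By symmetry the centroid is at mid-width, x̄ = 80 mm.
All pieces are centred on the centroidal y-axis, so I = ΣĪ (holes subtracted) = 62 325 799 mm⁴.

I_yy ≈ 6.23 × 10⁷ mm⁴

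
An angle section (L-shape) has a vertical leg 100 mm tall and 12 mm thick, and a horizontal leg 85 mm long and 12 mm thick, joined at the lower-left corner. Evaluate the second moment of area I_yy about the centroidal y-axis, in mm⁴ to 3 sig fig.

Split into non-overlapping primitives; take the origin at the lower-left of the bounding box.
Vertical leg: 12 × 100, A = 1 200 mm², x = 6 mm, Ī = 14 400 mm⁴.
Horizontal leg (remainder): 73 × 12, A = 876 mm², x = 48.5 mm, Ī = 389 017 mm⁴.
Centroid: x̄ = ΣA·x / ΣA = 23.934 mm.
Transfer each piece to the centroidal y-axis using Ī + A·d² with d = x − 23.934:
  vertical leg: d = -17.934 mm → contributes +400 334 mm⁴
  horizontal leg (remainder): d = 24.566 mm → contributes +917 693 mm⁴
Total I = 1 318 027 mm⁴.

I_yy ≈ 1.32 × 10⁶ mm⁴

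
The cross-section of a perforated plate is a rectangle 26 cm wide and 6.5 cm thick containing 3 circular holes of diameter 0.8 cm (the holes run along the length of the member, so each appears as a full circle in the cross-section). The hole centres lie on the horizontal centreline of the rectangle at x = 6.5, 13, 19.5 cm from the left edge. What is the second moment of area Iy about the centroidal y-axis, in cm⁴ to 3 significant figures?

Iy ≈ 9480 cm⁴

Treat the section as a set of non-overlapping primitives; coordinates are from the bounding-box lower-left.
Plate: 26 × 6.5, A = 169 cm², x = 13 cm, Ī = 9520.3 cm⁴.
Hole 1 (subtracted): ⌀0.8, A = 0.50265 cm², x = 6.5 cm, Ī = 0.020106 cm⁴.
Hole 2 (subtracted): ⌀0.8, A = 0.50265 cm², x = 13 cm, Ī = 0.020106 cm⁴.
Hole 3 (subtracted): ⌀0.8, A = 0.50265 cm², x = 19.5 cm, Ī = 0.020106 cm⁴.
By symmetry the centroid is at mid-width, x̄ = 13 cm.
Transfer each piece to the centroidal y-axis using Ī + A·d² with d = x − 13:
  plate: d = 0 cm → contributes +9520.3 cm⁴
  hole 1: d = -6.5 cm → contributes −21.257 cm⁴
  hole 2: d = 0 cm → contributes −0.020106 cm⁴
  hole 3: d = 6.5 cm → contributes −21.257 cm⁴
Total I = 9477.8 cm⁴.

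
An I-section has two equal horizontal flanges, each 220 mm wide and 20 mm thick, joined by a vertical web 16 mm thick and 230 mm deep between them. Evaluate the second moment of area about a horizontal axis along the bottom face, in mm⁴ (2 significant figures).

Break the section into simple shapes (no overlaps), measuring from the bottom-left corner of the bounding box.
Bottom flange: 220 × 20, A = 4 400 mm², y = 10 mm, Ī = 146 667 mm⁴.
Web: 16 × 230, A = 3 680 mm², y = 135 mm, Ī = 16 222 667 mm⁴.
Top flange: 220 × 20, A = 4 400 mm², y = 260 mm, Ī = 146 667 mm⁴.
Transfer each piece to the bottom edge using Ī + A·d² with d = y − 0:
  bottom flange: d = 10 mm → contributes +586 667 mm⁴
  web: d = 135 mm → contributes +83 290 667 mm⁴
  top flange: d = 260 mm → contributes +297 586 667 mm⁴
Total I = 381 464 000 mm⁴.

I_base ≈ 3.8 × 10⁸ mm⁴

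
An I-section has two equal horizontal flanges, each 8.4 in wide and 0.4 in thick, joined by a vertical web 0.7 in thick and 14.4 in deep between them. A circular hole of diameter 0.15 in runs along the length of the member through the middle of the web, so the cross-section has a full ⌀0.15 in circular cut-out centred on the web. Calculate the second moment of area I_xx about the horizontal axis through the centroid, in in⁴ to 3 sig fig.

I_xx ≈ 542 in⁴

Split into non-overlapping primitives; take the origin at the lower-left of the bounding box.
Bottom flange: 8.4 × 0.4, A = 3.36 in², y = 0.2 in, Ī = 0.0448 in⁴.
Web: 0.7 × 14.4, A = 10.08 in², y = 7.6 in, Ī = 174.18 in⁴.
Top flange: 8.4 × 0.4, A = 3.36 in², y = 15 in, Ī = 0.0448 in⁴.
Hole (subtracted): ⌀0.15, A = 0.017671 in², y = 7.6 in, Ī = 0.00002485 in⁴.
By symmetry the centroid is at mid-height, ȳ = 7.6 in.
Transfer each piece to the horizontal axis through the centroid using Ī + A·d² with d = y − 7.6:
  bottom flange: d = -7.4 in → contributes +184.04 in⁴
  web: d = 0 in → contributes +174.18 in⁴
  top flange: d = 7.4 in → contributes +184.04 in⁴
  hole: d = 0 in → contributes −0.00002485 in⁴
Total I = 542.26 in⁴.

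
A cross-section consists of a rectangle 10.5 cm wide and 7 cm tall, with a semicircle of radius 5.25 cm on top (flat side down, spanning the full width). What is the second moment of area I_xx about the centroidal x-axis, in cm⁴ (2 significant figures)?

Split into non-overlapping primitives; take the origin at the lower-left of the bounding box.
Rectangular body: 10.5 × 7, A = 73.5 cm², y = 3.5 cm, Ī = 300.1 cm⁴.
Semicircular cap: semicircle r = 5.25, A = 43.3 cm², y = 9.228 cm, Ī = 83.38 cm⁴.
Centroid: ȳ = ΣA·y / ΣA = 5.623 cm.
Transfer each piece to the centroidal x-axis using Ī + A·d² with d = y − 5.623:
  rectangular body: d = -2.123 cm → contributes +631.5 cm⁴
  semicircular cap: d = 3.605 cm → contributes +646 cm⁴
Total I = 1 277 cm⁴.

I_xx ≈ 1300 cm⁴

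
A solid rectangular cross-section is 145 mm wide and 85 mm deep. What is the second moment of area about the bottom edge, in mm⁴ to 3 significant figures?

I_base ≈ 2.97 × 10⁷ mm⁴

The section: 145 × 85, A = 12 325 mm², y = 42.5 mm, Ī = 7 420 677 mm⁴.
Transfer it to the bottom edge using Ī + A·d² with d = y − 0:
  the section: d = 42.5 mm → contributes +29 682 708 mm⁴
Total I = 29 682 708 mm⁴.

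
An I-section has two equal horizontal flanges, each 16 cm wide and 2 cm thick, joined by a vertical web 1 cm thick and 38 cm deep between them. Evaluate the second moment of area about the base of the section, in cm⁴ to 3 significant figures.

Split into non-overlapping primitives; take the origin at the lower-left of the bounding box.
Bottom flange: 16 × 2, A = 32 cm², y = 1 cm, Ī = 10.667 cm⁴.
Web: 1 × 38, A = 38 cm², y = 21 cm, Ī = 4572.7 cm⁴.
Top flange: 16 × 2, A = 32 cm², y = 41 cm, Ī = 10.667 cm⁴.
Transfer each piece to the base of the section using Ī + A·d² with d = y − 0:
  bottom flange: d = 1 cm → contributes +42.667 cm⁴
  web: d = 21 cm → contributes +21 331 cm⁴
  top flange: d = 41 cm → contributes +53 803 cm⁴
Total I = 75 176 cm⁴.

I_base ≈ 7.52 × 10⁴ cm⁴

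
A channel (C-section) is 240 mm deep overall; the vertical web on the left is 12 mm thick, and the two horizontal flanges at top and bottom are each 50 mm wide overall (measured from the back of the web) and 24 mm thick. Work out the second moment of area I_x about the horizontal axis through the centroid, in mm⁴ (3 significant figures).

Treat the section as a set of non-overlapping primitives; coordinates are from the bounding-box lower-left.
Web: 12 × 240, A = 2 880 mm², y = 120 mm, Ī = 13 824 000 mm⁴.
Top flange (beyond web): 38 × 24, A = 912 mm², y = 228 mm, Ī = 43 776 mm⁴.
Bottom flange (beyond web): 38 × 24, A = 912 mm², y = 12 mm, Ī = 43 776 mm⁴.
By symmetry the centroid is at mid-height, ȳ = 120 mm.
Transfer each piece to the horizontal axis through the centroid using Ī + A·d² with d = y − 120:
  web: d = 0 mm → contributes +13 824 000 mm⁴
  top flange (beyond web): d = 108 mm → contributes +10 681 344 mm⁴
  bottom flange (beyond web): d = -108 mm → contributes +10 681 344 mm⁴
Total I = 35 186 688 mm⁴.

I_x ≈ 3.52 × 10⁷ mm⁴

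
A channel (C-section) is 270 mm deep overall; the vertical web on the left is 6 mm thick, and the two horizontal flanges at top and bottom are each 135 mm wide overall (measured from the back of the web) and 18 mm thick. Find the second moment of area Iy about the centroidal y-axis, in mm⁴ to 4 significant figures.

Treat the section as a set of non-overlapping primitives; coordinates are from the bounding-box lower-left.
Web: 6 × 270, A = 1 620 mm², x = 3 mm, Ī = 4 860 mm⁴.
Top flange (beyond web): 129 × 18, A = 2 322 mm², x = 70.5 mm, Ī = 3 220 034 mm⁴.
Bottom flange (beyond web): 129 × 18, A = 2 322 mm², x = 70.5 mm, Ī = 3 220 034 mm⁴.
Centroid: x̄ = ΣA·x / ΣA = 53.0431 mm.
Transfer each piece to the centroidal y-axis using Ī + A·d² with d = x − 53.0431:
  web: d = -50.0431 mm → contributes +4 061 846 mm⁴
  top flange (beyond web): d = 17.4569 mm → contributes +3 927 647 mm⁴
  bottom flange (beyond web): d = 17.4569 mm → contributes +3 927 647 mm⁴
Total I = 11 917 140 mm⁴.

Iy ≈ 1.192 × 10⁷ mm⁴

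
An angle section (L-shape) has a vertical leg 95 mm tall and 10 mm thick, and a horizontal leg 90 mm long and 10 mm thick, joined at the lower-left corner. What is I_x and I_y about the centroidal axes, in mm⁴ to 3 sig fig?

Decompose the section into non-overlapping parts with the origin at the bottom-left of its bounding rectangle.
Vertical leg: 10 × 95, A = 950 mm², y = 47.5 mm, Ī = 714 479 mm⁴.
Horizontal leg (remainder): 80 × 10, A = 800 mm², y = 5 mm, Ī = 6666.7 mm⁴.
Centroid: ȳ = ΣA·y / ΣA = 28.071 mm.
Transfer each piece to the centroidal x-axis using Ī + A·d² with d = y − 28.071:
  vertical leg: d = 19.429 mm → contributes +1 073 075 mm⁴
  horizontal leg (remainder): d = -23.071 mm → contributes +432 499 mm⁴
Total I = 1 505 574 mm⁴.
For the y-axis: x̄ = 25.571 mm.
Repeating about the centroidal y-axis gives I_y = 1 314 012 mm⁴.

I_x ≈ 1.51 × 10⁶ mm⁴, I_y ≈ 1.31 × 10⁶ mm⁴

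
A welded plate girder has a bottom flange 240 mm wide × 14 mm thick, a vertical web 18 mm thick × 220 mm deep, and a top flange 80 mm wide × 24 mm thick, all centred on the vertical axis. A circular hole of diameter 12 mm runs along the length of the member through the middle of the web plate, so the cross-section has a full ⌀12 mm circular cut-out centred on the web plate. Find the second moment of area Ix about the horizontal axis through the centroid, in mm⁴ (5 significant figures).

Ix ≈ 8.7925 × 10⁷ mm⁴

Treat the section as a set of non-overlapping primitives; coordinates are from the bounding-box lower-left.
Bottom plate: 240 × 14, A = 3 360 mm², y = 7 mm, Ī = 54 880 mm⁴.
Web plate: 18 × 220, A = 3 960 mm², y = 124 mm, Ī = 15 972 000 mm⁴.
Top plate: 80 × 24, A = 1 920 mm², y = 246 mm, Ī = 92 160 mm⁴.
Hole (subtracted): ⌀12, A = 113.0973 mm², y = 124 mm, Ī = 1017.876 mm⁴.
Centroid: ȳ = ΣA·y / ΣA = 106.5921 mm.
Transfer each piece to the horizontal axis through the centroid using Ī + A·d² with d = y − 106.5921:
  bottom plate: d = -99.59212 mm → contributes +33 381 346 mm⁴
  web plate: d = 17.40788 mm → contributes +17 172 015 mm⁴
  top plate: d = 139.4079 mm → contributes +37 406 508 mm⁴
  hole: d = 17.40788 mm → contributes −35290.23 mm⁴
Total I = 87 924 579 mm⁴.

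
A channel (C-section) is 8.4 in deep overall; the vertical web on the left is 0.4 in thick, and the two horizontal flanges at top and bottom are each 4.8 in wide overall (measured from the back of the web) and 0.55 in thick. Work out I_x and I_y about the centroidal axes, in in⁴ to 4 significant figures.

I_x ≈ 94.44 in⁴, I_y ≈ 19.28 in⁴

Break the section into simple shapes (no overlaps), measuring from the bottom-left corner of the bounding box.
Web: 0.4 × 8.4, A = 3.36 in², y = 4.2 in, Ī = 19.7568 in⁴.
Top flange (beyond web): 4.4 × 0.55, A = 2.42 in², y = 8.125 in, Ī = 0.0610042 in⁴.
Bottom flange (beyond web): 4.4 × 0.55, A = 2.42 in², y = 0.275 in, Ī = 0.0610042 in⁴.
By symmetry the centroid is at mid-height, ȳ = 4.2 in.
Transfer each piece to the centroidal x-axis using Ī + A·d² with d = y − 4.2:
  web: d = 0 in → contributes +19.7568 in⁴
  top flange (beyond web): d = 3.925 in → contributes +37.3426 in⁴
  bottom flange (beyond web): d = -3.925 in → contributes +37.3426 in⁴
Total I = 94.442 in⁴.
For the y-axis: x̄ = 1.61659 in.
Repeating about the centroidal y-axis gives I_y = 19.2767 in⁴.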